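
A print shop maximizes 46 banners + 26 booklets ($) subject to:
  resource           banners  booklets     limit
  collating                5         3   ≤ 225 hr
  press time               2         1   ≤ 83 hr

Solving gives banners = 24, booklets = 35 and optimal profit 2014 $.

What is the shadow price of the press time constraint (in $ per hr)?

Check each constraint at x*: collating 225/225 (tight); press time 83/83 (tight).
The binding rows give the dual system: 5·y_collating + 2·y_press time = 46 and 3·y_collating + 1·y_press time = 26.
Solving: y_collating = 6, y_press time = 8.
Shadow price of press time = 8.

8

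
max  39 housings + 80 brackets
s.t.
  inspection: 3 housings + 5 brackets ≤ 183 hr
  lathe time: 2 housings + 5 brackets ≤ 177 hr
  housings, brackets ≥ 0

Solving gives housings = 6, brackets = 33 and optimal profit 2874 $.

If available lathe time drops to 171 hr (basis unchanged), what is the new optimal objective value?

Both inspection and lathe time are binding at x*.
From A_Bᵀ y = c: 3·y_inspection + 2·y_lathe time = 39; 5·y_inspection + 5·y_lathe time = 80.
This yields shadow prices y_inspection = 7, y_lathe time = 9.
Δz = y_lathe time·Δb = 9 × (-6) = -54, so new z* = 2874 − 54 = 2820.

2820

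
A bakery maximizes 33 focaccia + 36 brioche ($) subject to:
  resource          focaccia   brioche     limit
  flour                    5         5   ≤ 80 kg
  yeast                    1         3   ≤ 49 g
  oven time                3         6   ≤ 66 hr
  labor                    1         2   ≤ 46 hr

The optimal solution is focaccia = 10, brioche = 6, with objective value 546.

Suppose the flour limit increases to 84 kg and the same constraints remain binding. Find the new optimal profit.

570

Binding: flour and oven time. Non-binding: yeast (21 unused), labor (24 unused).
By complementary slackness, y = 0 for the non-binding constraints.
Dual feasibility on the basic columns requires 5·y_flour + 3·y_oven time = 33, 5·y_flour + 6·y_oven time = 36.
→ y_flour = 6 and y_oven time = 1.
Δz = y_flour·Δb = 6 × (4) = 24, so new z* = 546 + 24 = 570.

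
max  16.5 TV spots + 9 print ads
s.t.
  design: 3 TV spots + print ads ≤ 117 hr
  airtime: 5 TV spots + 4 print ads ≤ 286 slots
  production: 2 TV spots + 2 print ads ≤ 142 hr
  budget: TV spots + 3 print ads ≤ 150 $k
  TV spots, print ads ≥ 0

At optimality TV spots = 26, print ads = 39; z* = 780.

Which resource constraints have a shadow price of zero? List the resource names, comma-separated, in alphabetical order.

budget, production

design: 117/117 (binding)
airtime: 286/286 (binding)
production: 130/142 (slack 12)
budget: 143/150 (slack 7)
By complementary slackness, a constraint with positive slack has shadow price 0 → budget, production.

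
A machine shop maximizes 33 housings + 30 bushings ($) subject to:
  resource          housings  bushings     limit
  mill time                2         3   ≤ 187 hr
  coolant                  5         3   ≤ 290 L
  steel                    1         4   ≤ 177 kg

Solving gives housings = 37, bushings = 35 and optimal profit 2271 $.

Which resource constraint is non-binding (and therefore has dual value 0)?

mill time: 179/187 (slack 8)
coolant: 290/290 (binding)
steel: 177/177 (binding)
By complementary slackness, a constraint with positive slack has shadow price 0 → mill time.

mill time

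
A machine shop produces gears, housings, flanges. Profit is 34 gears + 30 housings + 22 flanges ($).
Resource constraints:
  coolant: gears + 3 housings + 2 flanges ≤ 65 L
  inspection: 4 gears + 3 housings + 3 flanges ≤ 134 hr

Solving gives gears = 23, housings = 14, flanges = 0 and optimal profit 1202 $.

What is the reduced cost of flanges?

Both coolant and inspection are binding at x*.
The binding rows give the dual system: 1·y_coolant + 4·y_inspection = 34 and 3·y_coolant + 3·y_inspection = 30.
This yields shadow prices y_coolant = 2, y_inspection = 8.
Reduced cost of flanges: c₃ − yᵀa₃ = 22 − (2·2 + 8·3) = 22 − 28 = -6.

-6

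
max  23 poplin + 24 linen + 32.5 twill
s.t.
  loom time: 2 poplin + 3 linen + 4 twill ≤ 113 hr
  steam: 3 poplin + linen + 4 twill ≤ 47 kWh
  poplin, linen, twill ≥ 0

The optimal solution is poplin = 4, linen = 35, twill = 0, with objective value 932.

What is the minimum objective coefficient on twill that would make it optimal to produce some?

40

Check each constraint at x*: loom time 113/113 (tight); steam 47/47 (tight).
Dual feasibility on the basic columns requires 2·y_loom time + 3·y_steam = 23, 3·y_loom time + 1·y_steam = 24.
This yields shadow prices y_loom time = 7, y_steam = 3.
twill enters the basis when its profit ≥ yᵀa₃ = 7·4 + 3·4 = 40.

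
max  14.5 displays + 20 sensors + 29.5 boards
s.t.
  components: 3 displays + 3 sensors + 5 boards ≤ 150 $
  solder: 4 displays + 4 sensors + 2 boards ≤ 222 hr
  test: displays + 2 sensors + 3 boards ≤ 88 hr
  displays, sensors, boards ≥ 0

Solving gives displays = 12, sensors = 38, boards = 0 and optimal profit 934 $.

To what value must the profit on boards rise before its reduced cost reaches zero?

At the optimum: components uses 150 of 150 (binding); solder uses 200 of 222 (slack = 22); test uses 88 of 88 (binding).
By complementary slackness, y = 0 for the non-binding constraint.
Dual feasibility on the basic columns requires 3·y_components + 1·y_test = 14.5, 3·y_components + 2·y_test = 20.
Solving: y_components = 3, y_test = 5.5.
boards enters the basis when its profit ≥ yᵀa₃ = 3·5 + 5.5·3 = 31.5.

31.5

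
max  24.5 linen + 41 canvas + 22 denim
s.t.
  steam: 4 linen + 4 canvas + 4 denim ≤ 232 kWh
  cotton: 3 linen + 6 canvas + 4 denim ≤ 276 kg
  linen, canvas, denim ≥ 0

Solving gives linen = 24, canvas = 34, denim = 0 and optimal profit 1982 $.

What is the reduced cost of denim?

-8

Check each constraint at x*: steam 232/232 (tight); cotton 276/276 (tight).
The binding rows give the dual system: 4·y_steam + 3·y_cotton = 24.5 and 4·y_steam + 6·y_cotton = 41.
This yields shadow prices y_steam = 2, y_cotton = 5.5.
Reduced cost of denim: c₃ − yᵀa₃ = 22 − (2·4 + 5.5·4) = 22 − 30 = -8.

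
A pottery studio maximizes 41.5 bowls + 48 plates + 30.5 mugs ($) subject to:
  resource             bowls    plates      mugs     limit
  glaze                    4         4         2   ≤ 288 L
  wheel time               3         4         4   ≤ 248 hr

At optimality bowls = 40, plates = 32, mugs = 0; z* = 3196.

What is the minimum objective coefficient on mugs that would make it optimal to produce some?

37

Both glaze and wheel time are binding at x*.
Dual feasibility on the basic columns requires 4·y_glaze + 3·y_wheel time = 41.5, 4·y_glaze + 4·y_wheel time = 48.
This yields shadow prices y_glaze = 5.5, y_wheel time = 6.5.
mugs enters the basis when its profit ≥ yᵀa₃ = 5.5·2 + 6.5·4 = 37.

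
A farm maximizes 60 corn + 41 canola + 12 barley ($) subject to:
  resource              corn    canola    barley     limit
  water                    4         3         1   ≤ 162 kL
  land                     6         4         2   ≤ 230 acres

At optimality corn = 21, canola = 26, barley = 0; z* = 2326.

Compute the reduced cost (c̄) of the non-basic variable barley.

-7

At the optimum: water uses 162 of 162 (binding); land uses 230 of 230 (binding).
Dual feasibility on the basic columns requires 4·y_water + 6·y_land = 60, 3·y_water + 4·y_land = 41.
This yields shadow prices y_water = 3, y_land = 8.
Reduced cost of barley: c₃ − yᵀa₃ = 12 − (3·1 + 8·2) = 12 − 19 = -7.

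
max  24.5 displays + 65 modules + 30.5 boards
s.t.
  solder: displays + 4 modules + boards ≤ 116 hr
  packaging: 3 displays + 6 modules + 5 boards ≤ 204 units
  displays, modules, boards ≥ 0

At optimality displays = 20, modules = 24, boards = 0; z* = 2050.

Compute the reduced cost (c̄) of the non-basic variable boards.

-5

Both solder and packaging are binding at x*.
Dual feasibility on the basic columns requires 1·y_solder + 3·y_packaging = 24.5, 4·y_solder + 6·y_packaging = 65.
This yields shadow prices y_solder = 8, y_packaging = 5.5.
Reduced cost of boards: c₃ − yᵀa₃ = 30.5 − (8·1 + 5.5·5) = 30.5 − 35.5 = -5.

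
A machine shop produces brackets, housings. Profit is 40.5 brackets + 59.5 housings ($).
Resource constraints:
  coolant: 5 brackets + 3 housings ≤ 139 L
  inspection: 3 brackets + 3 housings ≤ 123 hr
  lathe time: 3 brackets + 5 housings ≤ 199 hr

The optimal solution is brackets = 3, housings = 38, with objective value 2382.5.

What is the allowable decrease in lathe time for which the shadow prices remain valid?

10

Binding constraints: inspection, lathe time. The basis is B = [[3,3],[3,5]] with det 6.
Per unit decrease in lathe time, x* moves by d = (0.5, -0.5).
The basis stays optimal until coolant becomes binding; allowable decrease = 10 hr.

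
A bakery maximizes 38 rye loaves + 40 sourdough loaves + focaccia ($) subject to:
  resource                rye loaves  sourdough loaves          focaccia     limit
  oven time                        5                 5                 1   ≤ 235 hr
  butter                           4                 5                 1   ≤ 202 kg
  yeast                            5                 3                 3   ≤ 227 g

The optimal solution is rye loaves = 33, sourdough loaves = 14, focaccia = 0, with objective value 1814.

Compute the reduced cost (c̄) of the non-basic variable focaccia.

-7

Check each constraint at x*: oven time 235/235 (tight); butter 202/202 (tight); yeast 207/227 (slack 20).
By complementary slackness, y = 0 for the non-binding constraint.
Dual feasibility on the basic columns requires 5·y_oven time + 4·y_butter = 38, 5·y_oven time + 5·y_butter = 40.
This yields shadow prices y_oven time = 6, y_butter = 2.
Reduced cost of focaccia: c₃ − yᵀa₃ = 1 − (6·1 + 2·1) = 1 − 8 = -7.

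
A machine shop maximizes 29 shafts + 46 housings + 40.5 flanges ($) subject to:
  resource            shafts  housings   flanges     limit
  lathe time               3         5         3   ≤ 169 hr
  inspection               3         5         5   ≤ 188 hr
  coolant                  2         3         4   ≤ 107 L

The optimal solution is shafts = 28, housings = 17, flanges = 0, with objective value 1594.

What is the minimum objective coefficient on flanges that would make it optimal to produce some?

43

Check each constraint at x*: lathe time 169/169 (tight); inspection 169/188 (slack 19); coolant 107/107 (tight).
Since inspection is not tight, its dual is 0.
From A_Bᵀ y = c: 3·y_lathe time + 2·y_coolant = 29; 5·y_lathe time + 3·y_coolant = 46.
Solving: y_lathe time = 5, y_coolant = 7.
flanges enters the basis when its profit ≥ yᵀa₃ = 5·3 + 7·4 = 43.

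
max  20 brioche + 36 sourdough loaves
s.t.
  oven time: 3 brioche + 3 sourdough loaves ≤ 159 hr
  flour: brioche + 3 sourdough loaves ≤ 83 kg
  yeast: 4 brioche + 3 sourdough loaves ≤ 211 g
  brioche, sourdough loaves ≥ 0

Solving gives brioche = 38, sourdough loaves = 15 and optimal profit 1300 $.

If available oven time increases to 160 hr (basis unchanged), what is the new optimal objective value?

1304

Binding: oven time and flour. Non-binding: yeast (14 unused).
Slack constraints have shadow price 0 (complementary slackness).
From A_Bᵀ y = c: 3·y_oven time + 1·y_flour = 20; 3·y_oven time + 3·y_flour = 36.
→ y_oven time = 4 and y_flour = 8.
Δz = y_oven time·Δb = 4 × (1) = 4, so new z* = 1300 + 4 = 1304.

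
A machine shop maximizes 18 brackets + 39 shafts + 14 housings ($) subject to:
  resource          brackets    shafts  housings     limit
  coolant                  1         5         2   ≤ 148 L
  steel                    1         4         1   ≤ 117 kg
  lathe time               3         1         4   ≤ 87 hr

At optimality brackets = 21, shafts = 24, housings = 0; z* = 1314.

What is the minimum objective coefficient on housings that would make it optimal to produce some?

21

Binding: steel and lathe time. Non-binding: coolant (7 unused).
Slack constraints have shadow price 0 (complementary slackness).
From A_Bᵀ y = c: 1·y_steel + 3·y_lathe time = 18; 4·y_steel + 1·y_lathe time = 39.
This yields shadow prices y_steel = 9, y_lathe time = 3.
housings enters the basis when its profit ≥ yᵀa₃ = 9·1 + 3·4 = 21.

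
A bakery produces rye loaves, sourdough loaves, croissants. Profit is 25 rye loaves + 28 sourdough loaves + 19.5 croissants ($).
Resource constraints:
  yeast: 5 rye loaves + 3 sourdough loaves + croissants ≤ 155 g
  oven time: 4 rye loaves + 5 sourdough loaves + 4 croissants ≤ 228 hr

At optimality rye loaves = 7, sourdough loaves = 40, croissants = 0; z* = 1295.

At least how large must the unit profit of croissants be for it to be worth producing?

Check each constraint at x*: yeast 155/155 (tight); oven time 228/228 (tight).
The binding rows give the dual system: 5·y_yeast + 4·y_oven time = 25 and 3·y_yeast + 5·y_oven time = 28.
This yields shadow prices y_yeast = 1, y_oven time = 5.
croissants enters the basis when its profit ≥ yᵀa₃ = 1·1 + 5·4 = 21.

21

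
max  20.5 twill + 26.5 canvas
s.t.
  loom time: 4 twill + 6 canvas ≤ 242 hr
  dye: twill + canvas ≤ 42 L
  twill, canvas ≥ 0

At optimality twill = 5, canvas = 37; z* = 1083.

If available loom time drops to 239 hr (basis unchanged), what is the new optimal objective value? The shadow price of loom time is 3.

Δb = -3, so new z* = 1083 + (3)·(-3) = 1083 − 9 = 1074.

1074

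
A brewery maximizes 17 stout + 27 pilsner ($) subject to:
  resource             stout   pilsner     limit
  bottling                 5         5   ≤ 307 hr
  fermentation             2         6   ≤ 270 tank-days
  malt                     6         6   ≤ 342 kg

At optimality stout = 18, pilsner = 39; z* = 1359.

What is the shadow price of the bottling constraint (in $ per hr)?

At the optimum: bottling uses 285 of 307 (slack = 22); fermentation uses 270 of 270 (binding); malt uses 342 of 342 (binding).
Since bottling is not tight, its dual is 0.
Dual feasibility on the basic columns requires 2·y_fermentation + 6·y_malt = 17, 6·y_fermentation + 6·y_malt = 27.
Solving: y_fermentation = 2.5, y_malt = 2.
Shadow price of bottling = 0.

0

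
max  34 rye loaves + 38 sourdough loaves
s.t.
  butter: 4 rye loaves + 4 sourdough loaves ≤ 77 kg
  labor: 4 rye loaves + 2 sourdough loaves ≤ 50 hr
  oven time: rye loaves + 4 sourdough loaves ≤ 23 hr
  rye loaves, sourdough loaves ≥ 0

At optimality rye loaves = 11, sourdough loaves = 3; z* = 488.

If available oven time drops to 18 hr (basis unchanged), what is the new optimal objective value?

458

At the optimum: butter uses 56 of 77 (slack = 21); labor uses 50 of 50 (binding); oven time uses 23 of 23 (binding).
By complementary slackness, y = 0 for the non-binding constraint.
The binding rows give the dual system: 4·y_labor + 1·y_oven time = 34 and 2·y_labor + 4·y_oven time = 38.
Solving: y_labor = 7, y_oven time = 6.
Δz = y_oven time·Δb = 6 × (-5) = -30, so new z* = 488 − 30 = 458.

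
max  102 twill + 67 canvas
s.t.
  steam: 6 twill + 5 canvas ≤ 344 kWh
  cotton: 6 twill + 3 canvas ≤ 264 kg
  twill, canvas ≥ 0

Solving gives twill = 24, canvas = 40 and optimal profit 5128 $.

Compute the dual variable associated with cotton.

Check each constraint at x*: steam 344/344 (tight); cotton 264/264 (tight).
Dual feasibility on the basic columns requires 6·y_steam + 6·y_cotton = 102, 5·y_steam + 3·y_cotton = 67.
Solving: y_steam = 8, y_cotton = 9.
Shadow price of cotton = 9.

9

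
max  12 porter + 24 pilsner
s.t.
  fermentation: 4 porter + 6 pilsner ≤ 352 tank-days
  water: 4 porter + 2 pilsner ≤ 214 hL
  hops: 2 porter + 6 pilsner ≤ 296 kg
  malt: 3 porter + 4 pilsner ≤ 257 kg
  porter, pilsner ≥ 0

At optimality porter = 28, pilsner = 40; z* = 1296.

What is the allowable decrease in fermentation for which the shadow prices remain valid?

Binding constraints: fermentation, hops. The basis is B = [[4,6],[2,6]] with det 12.
Per unit decrease in fermentation, x* moves by d = (-0.5, 0.1667).
The basis stays optimal until porter reaches 0; allowable decrease = 56 tank-days.

56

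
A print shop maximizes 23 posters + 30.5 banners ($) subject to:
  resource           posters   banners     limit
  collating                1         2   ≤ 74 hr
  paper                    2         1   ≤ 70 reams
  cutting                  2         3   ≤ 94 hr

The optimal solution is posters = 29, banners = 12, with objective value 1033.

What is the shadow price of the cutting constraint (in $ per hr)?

Check each constraint at x*: collating 53/74 (slack 21); paper 70/70 (tight); cutting 94/94 (tight).
Since collating is not tight, its dual is 0.
The binding rows give the dual system: 2·y_paper + 2·y_cutting = 23 and 1·y_paper + 3·y_cutting = 30.5.
→ y_paper = 2 and y_cutting = 9.5.
Shadow price of cutting = 9.5.

9.5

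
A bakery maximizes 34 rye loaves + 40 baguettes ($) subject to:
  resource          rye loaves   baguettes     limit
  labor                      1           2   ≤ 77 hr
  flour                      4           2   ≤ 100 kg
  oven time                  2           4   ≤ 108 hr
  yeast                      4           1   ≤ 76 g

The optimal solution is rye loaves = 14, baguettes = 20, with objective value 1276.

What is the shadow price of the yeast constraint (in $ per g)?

Binding: oven time and yeast. Non-binding: labor (23 unused), flour (4 unused).
Slack constraints have shadow price 0 (complementary slackness).
Dual feasibility on the basic columns requires 2·y_oven time + 4·y_yeast = 34, 4·y_oven time + 1·y_yeast = 40.
This yields shadow prices y_oven time = 9, y_yeast = 4.
Shadow price of yeast = 4.

4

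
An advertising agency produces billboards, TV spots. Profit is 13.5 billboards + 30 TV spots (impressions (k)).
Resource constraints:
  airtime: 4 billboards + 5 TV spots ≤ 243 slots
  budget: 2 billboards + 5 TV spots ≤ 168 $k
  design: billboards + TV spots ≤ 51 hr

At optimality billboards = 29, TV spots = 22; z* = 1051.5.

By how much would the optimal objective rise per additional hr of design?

2.5

At the optimum: airtime uses 226 of 243 (slack = 17); budget uses 168 of 168 (binding); design uses 51 of 51 (binding).
By complementary slackness, y = 0 for the non-binding constraint.
The binding rows give the dual system: 2·y_budget + 1·y_design = 13.5 and 5·y_budget + 1·y_design = 30.
Solving: y_budget = 5.5, y_design = 2.5.
Shadow price of design = 2.5.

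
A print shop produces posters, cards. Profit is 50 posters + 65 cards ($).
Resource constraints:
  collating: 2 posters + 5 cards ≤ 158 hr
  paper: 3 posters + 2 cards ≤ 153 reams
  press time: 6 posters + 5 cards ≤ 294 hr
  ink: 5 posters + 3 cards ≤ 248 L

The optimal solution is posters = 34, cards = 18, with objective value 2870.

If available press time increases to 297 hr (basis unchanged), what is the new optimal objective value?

Check each constraint at x*: collating 158/158 (tight); paper 138/153 (slack 15); press time 294/294 (tight); ink 224/248 (slack 24).
Slack constraints have shadow price 0 (complementary slackness).
The binding rows give the dual system: 2·y_collating + 6·y_press time = 50 and 5·y_collating + 5·y_press time = 65.
→ y_collating = 7 and y_press time = 6.
Δz = y_press time·Δb = 6 × (3) = 18, so new z* = 2870 + 18 = 2888.

2888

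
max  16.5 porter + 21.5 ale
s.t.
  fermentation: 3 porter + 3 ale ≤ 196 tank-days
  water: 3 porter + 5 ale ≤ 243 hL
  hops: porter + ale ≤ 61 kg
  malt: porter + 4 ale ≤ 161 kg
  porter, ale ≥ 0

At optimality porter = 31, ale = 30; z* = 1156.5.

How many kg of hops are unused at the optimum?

hops used = 1·31 + 1·30 = 61; slack = 61 − 61 = 0.

0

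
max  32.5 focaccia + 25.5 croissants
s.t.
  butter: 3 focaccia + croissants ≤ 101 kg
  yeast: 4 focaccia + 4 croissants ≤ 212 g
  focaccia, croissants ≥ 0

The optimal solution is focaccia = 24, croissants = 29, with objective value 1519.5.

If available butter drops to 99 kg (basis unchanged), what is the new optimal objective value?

1512.5

At the optimum: butter uses 101 of 101 (binding); yeast uses 212 of 212 (binding).
Dual feasibility on the basic columns requires 3·y_butter + 4·y_yeast = 32.5, 1·y_butter + 4·y_yeast = 25.5.
Solving: y_butter = 3.5, y_yeast = 5.5.
Δz = y_butter·Δb = 3.5 × (-2) = -7, so new z* = 1519.5 − 7 = 1512.5.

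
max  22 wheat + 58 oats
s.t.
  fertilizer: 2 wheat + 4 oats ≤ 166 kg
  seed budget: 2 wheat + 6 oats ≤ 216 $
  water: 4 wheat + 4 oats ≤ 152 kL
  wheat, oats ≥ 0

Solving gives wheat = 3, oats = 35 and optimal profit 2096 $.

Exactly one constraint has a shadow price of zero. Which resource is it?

fertilizer: 146/166 (slack 20)
seed budget: 216/216 (binding)
water: 152/152 (binding)
By complementary slackness, a constraint with positive slack has shadow price 0 → fertilizer.

fertilizer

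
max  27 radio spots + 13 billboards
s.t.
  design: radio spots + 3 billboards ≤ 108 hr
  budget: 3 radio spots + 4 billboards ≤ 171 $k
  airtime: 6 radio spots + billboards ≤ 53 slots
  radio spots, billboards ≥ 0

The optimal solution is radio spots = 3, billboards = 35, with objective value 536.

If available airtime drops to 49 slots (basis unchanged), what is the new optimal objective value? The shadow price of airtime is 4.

520

Δb = -4, so new z* = 536 + (4)·(-4) = 536 − 16 = 520.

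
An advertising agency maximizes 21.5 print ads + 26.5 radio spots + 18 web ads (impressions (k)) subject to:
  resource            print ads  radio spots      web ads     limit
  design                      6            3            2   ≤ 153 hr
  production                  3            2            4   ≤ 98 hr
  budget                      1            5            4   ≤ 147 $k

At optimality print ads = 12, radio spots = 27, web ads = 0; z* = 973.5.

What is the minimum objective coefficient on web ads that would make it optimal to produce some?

20

At the optimum: design uses 153 of 153 (binding); production uses 90 of 98 (slack = 8); budget uses 147 of 147 (binding).
By complementary slackness, y = 0 for the non-binding constraint.
The binding rows give the dual system: 6·y_design + 1·y_budget = 21.5 and 3·y_design + 5·y_budget = 26.5.
This yields shadow prices y_design = 3, y_budget = 3.5.
web ads enters the basis when its profit ≥ yᵀa₃ = 3·2 + 3.5·4 = 20.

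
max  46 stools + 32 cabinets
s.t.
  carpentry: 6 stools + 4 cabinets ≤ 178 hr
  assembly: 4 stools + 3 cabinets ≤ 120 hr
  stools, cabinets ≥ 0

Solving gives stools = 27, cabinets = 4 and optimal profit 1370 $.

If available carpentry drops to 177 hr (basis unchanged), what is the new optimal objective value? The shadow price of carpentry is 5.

1365

Δb = -1, so new z* = 1370 + (5)·(-1) = 1370 − 5 = 1365.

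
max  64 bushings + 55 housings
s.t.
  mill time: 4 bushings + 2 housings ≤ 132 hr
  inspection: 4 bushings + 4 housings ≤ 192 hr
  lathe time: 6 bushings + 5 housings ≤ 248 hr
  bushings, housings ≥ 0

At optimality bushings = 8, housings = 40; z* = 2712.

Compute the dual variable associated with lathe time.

9

Check each constraint at x*: mill time 112/132 (slack 20); inspection 192/192 (tight); lathe time 248/248 (tight).
Slack constraints have shadow price 0 (complementary slackness).
The binding rows give the dual system: 4·y_inspection + 6·y_lathe time = 64 and 4·y_inspection + 5·y_lathe time = 55.
→ y_inspection = 2.5 and y_lathe time = 9.
Shadow price of lathe time = 9.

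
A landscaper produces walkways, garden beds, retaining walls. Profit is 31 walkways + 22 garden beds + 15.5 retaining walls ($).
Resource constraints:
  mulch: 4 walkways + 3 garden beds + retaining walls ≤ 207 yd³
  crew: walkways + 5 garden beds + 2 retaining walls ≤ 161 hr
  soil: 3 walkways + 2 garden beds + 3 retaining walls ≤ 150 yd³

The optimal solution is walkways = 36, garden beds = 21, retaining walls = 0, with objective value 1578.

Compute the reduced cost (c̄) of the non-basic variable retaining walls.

Binding: mulch and soil. Non-binding: crew (20 unused).
By complementary slackness, y = 0 for the non-binding constraint.
Dual feasibility on the basic columns requires 4·y_mulch + 3·y_soil = 31, 3·y_mulch + 2·y_soil = 22.
This yields shadow prices y_mulch = 4, y_soil = 5.
Reduced cost of retaining walls: c₃ − yᵀa₃ = 15.5 − (4·1 + 5·3) = 15.5 − 19 = -3.5.

-3.5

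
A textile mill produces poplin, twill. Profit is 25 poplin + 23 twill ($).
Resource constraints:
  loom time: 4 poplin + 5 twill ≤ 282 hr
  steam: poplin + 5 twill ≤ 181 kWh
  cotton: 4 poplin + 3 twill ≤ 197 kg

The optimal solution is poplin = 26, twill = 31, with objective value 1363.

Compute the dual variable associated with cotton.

6

Binding: steam and cotton. Non-binding: loom time (23 unused).
By complementary slackness, y = 0 for the non-binding constraint.
Dual feasibility on the basic columns requires 1·y_steam + 4·y_cotton = 25, 5·y_steam + 3·y_cotton = 23.
This yields shadow prices y_steam = 1, y_cotton = 6.
Shadow price of cotton = 6.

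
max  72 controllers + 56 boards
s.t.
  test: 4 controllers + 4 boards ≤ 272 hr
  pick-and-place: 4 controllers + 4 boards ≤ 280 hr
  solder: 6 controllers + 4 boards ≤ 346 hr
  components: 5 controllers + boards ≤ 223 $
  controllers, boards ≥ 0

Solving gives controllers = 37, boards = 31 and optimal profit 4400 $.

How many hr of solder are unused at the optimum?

0

solder used = 6·37 + 4·31 = 346; slack = 346 − 346 = 0.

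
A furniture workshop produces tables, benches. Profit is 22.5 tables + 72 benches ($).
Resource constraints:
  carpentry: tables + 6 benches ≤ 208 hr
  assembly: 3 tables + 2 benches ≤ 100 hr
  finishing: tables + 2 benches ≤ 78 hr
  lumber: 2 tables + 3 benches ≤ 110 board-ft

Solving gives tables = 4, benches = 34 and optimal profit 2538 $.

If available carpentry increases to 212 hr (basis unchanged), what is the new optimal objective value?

At the optimum: carpentry uses 208 of 208 (binding); assembly uses 80 of 100 (slack = 20); finishing uses 72 of 78 (slack = 6); lumber uses 110 of 110 (binding).
By complementary slackness, y = 0 for the non-binding constraints.
From A_Bᵀ y = c: 1·y_carpentry + 2·y_lumber = 22.5; 6·y_carpentry + 3·y_lumber = 72.
This yields shadow prices y_carpentry = 8.5, y_lumber = 7.
Δz = y_carpentry·Δb = 8.5 × (4) = 34, so new z* = 2538 + 34 = 2572.

2572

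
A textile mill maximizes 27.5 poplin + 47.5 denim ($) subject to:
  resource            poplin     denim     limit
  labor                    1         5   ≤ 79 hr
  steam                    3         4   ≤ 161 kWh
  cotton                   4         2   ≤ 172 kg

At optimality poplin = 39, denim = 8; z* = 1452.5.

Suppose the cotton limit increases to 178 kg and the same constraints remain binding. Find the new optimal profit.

Binding: labor and cotton. Non-binding: steam (12 unused).
Since steam is not tight, its dual is 0.
Dual feasibility on the basic columns requires 1·y_labor + 4·y_cotton = 27.5, 5·y_labor + 2·y_cotton = 47.5.
This yields shadow prices y_labor = 7.5, y_cotton = 5.
Δz = y_cotton·Δb = 5 × (6) = 30, so new z* = 1452.5 + 30 = 1482.5.

1482.5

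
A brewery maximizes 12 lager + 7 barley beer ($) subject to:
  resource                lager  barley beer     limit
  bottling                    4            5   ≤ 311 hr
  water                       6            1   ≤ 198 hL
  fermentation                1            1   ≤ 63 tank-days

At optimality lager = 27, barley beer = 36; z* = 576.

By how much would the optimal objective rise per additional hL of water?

1

Check each constraint at x*: bottling 288/311 (slack 23); water 198/198 (tight); fermentation 63/63 (tight).
Since bottling is not tight, its dual is 0.
The binding rows give the dual system: 6·y_water + 1·y_fermentation = 12 and 1·y_water + 1·y_fermentation = 7.
→ y_water = 1 and y_fermentation = 6.
Shadow price of water = 1.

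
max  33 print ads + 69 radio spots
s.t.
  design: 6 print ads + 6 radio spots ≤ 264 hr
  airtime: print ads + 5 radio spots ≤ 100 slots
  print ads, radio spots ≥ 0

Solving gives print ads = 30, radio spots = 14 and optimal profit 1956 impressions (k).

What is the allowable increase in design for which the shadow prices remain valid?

Binding constraints: design, airtime. The basis is B = [[6,6],[1,5]] with det 24.
Per unit increase in design, x* moves by d = (0.2083, -0.0417).
The basis stays optimal until radio spots reaches 0; allowable increase = 336 hr.

336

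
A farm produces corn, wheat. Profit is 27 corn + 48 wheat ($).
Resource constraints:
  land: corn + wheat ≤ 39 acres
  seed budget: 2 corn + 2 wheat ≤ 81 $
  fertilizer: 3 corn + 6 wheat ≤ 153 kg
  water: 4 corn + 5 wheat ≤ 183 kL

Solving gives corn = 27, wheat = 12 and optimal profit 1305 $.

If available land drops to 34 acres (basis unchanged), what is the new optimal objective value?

1275

Binding: land and fertilizer. Non-binding: seed budget (3 unused), water (15 unused).
Since seed budget, water are not tight, their duals are 0.
Dual feasibility on the basic columns requires 1·y_land + 3·y_fertilizer = 27, 1·y_land + 6·y_fertilizer = 48.
→ y_land = 6 and y_fertilizer = 7.
Δz = y_land·Δb = 6 × (-5) = -30, so new z* = 1305 − 30 = 1275.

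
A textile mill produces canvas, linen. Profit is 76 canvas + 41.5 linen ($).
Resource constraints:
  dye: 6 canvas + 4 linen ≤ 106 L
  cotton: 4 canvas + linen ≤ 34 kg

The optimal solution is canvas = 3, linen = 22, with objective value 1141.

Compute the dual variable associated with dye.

9

Both dye and cotton are binding at x*.
The binding rows give the dual system: 6·y_dye + 4·y_cotton = 76 and 4·y_dye + 1·y_cotton = 41.5.
Solving: y_dye = 9, y_cotton = 5.5.
Shadow price of dye = 9.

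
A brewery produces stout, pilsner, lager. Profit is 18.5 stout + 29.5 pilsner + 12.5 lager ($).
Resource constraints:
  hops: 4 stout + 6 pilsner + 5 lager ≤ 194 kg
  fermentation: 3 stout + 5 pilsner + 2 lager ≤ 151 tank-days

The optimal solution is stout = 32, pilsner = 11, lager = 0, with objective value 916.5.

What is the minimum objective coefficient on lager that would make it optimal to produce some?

Check each constraint at x*: hops 194/194 (tight); fermentation 151/151 (tight).
From A_Bᵀ y = c: 4·y_hops + 3·y_fermentation = 18.5; 6·y_hops + 5·y_fermentation = 29.5.
Solving: y_hops = 2, y_fermentation = 3.5.
lager enters the basis when its profit ≥ yᵀa₃ = 2·5 + 3.5·2 = 17.

17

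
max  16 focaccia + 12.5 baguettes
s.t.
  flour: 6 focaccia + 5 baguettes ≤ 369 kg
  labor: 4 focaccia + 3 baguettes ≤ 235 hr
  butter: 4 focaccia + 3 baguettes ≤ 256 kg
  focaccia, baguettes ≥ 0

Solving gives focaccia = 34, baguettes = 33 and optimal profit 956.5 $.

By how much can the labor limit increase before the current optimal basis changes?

11

Binding constraints: flour, labor. The basis is B = [[6,5],[4,3]] with det -2.
Per unit increase in labor, x* moves by d = (2.5, -3).
The basis stays optimal until baguettes reaches 0; allowable increase = 11 hr.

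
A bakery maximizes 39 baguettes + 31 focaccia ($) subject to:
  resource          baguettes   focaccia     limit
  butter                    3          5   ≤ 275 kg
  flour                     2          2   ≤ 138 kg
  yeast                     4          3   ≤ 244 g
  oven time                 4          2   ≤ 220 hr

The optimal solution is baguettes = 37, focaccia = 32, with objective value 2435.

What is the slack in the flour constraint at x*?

flour used = 2·37 + 2·32 = 138; slack = 138 − 138 = 0.

0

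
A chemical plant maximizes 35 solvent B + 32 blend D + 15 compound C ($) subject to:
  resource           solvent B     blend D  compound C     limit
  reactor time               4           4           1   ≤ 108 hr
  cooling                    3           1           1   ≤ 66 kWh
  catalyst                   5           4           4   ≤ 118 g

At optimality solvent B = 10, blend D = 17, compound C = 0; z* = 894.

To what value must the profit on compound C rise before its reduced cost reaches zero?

17

Check each constraint at x*: reactor time 108/108 (tight); cooling 47/66 (slack 19); catalyst 118/118 (tight).
Slack constraints have shadow price 0 (complementary slackness).
The binding rows give the dual system: 4·y_reactor time + 5·y_catalyst = 35 and 4·y_reactor time + 4·y_catalyst = 32.
→ y_reactor time = 5 and y_catalyst = 3.
compound C enters the basis when its profit ≥ yᵀa₃ = 5·1 + 3·4 = 17.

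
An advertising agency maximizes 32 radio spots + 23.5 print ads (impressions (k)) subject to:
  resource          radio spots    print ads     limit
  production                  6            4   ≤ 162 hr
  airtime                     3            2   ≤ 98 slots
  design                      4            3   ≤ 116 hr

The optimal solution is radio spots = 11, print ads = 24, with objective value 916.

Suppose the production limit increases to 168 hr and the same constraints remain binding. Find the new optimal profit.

Binding: production and design. Non-binding: airtime (17 unused).
Since airtime is not tight, its dual is 0.
From A_Bᵀ y = c: 6·y_production + 4·y_design = 32; 4·y_production + 3·y_design = 23.5.
This yields shadow prices y_production = 1, y_design = 6.5.
Δz = y_production·Δb = 1 × (6) = 6, so new z* = 916 + 6 = 922.

922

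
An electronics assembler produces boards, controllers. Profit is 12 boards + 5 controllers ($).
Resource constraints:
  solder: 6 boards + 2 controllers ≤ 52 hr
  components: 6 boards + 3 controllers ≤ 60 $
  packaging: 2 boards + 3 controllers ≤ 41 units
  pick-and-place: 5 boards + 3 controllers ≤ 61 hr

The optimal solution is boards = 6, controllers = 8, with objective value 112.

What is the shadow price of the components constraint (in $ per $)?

1

Binding: solder and components. Non-binding: packaging (5 unused), pick-and-place (7 unused).
Slack constraints have shadow price 0 (complementary slackness).
Dual feasibility on the basic columns requires 6·y_solder + 6·y_components = 12, 2·y_solder + 3·y_components = 5.
→ y_solder = 1 and y_components = 1.
Shadow price of components = 1.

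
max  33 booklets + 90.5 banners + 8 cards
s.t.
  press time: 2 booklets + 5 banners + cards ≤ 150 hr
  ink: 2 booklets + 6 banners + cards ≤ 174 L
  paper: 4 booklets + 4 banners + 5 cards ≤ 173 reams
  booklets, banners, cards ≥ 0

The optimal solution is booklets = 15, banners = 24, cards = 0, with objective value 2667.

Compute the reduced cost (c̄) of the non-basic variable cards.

-8.5

At the optimum: press time uses 150 of 150 (binding); ink uses 174 of 174 (binding); paper uses 156 of 173 (slack = 17).
Since paper is not tight, its dual is 0.
The binding rows give the dual system: 2·y_press time + 2·y_ink = 33 and 5·y_press time + 6·y_ink = 90.5.
This yields shadow prices y_press time = 8.5, y_ink = 8.
Reduced cost of cards: c₃ − yᵀa₃ = 8 − (8.5·1 + 8·1) = 8 − 16.5 = -8.5.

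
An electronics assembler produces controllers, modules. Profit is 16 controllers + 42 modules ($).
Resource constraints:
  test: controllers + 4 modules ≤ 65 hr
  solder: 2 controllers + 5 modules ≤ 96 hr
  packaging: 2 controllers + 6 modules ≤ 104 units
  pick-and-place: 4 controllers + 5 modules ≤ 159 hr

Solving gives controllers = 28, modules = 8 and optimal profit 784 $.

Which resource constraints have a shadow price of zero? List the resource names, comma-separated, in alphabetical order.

pick-and-place, test

test: 60/65 (slack 5)
solder: 96/96 (binding)
packaging: 104/104 (binding)
pick-and-place: 152/159 (slack 7)
By complementary slackness, a constraint with positive slack has shadow price 0 → pick-and-place, test.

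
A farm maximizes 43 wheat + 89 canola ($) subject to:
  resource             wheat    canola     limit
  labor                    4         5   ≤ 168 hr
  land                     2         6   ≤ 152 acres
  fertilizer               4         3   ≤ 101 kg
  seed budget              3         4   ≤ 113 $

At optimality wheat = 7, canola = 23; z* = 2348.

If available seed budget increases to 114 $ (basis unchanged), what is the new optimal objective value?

2356

Binding: land and seed budget. Non-binding: labor (25 unused), fertilizer (4 unused).
Since labor, fertilizer are not tight, their duals are 0.
From A_Bᵀ y = c: 2·y_land + 3·y_seed budget = 43; 6·y_land + 4·y_seed budget = 89.
Solving: y_land = 9.5, y_seed budget = 8.
Δz = y_seed budget·Δb = 8 × (1) = 8, so new z* = 2348 + 8 = 2356.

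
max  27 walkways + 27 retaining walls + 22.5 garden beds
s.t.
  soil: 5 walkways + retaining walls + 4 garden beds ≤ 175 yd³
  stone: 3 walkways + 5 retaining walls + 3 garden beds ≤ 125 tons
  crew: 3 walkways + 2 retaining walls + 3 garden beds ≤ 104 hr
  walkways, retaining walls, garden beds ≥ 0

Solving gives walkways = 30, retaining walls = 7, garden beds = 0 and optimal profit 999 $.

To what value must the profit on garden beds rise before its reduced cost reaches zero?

At the optimum: soil uses 157 of 175 (slack = 18); stone uses 125 of 125 (binding); crew uses 104 of 104 (binding).
Slack constraints have shadow price 0 (complementary slackness).
Dual feasibility on the basic columns requires 3·y_stone + 3·y_crew = 27, 5·y_stone + 2·y_crew = 27.
Solving: y_stone = 3, y_crew = 6.
garden beds enters the basis when its profit ≥ yᵀa₃ = 3·3 + 6·3 = 27.

27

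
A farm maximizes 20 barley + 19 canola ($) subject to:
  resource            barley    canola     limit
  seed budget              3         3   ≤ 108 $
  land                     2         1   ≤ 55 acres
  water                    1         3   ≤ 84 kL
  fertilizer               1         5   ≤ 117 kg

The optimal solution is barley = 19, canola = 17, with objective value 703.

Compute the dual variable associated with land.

Check each constraint at x*: seed budget 108/108 (tight); land 55/55 (tight); water 70/84 (slack 14); fertilizer 104/117 (slack 13).
Slack constraints have shadow price 0 (complementary slackness).
From A_Bᵀ y = c: 3·y_seed budget + 2·y_land = 20; 3·y_seed budget + 1·y_land = 19.
Solving: y_seed budget = 6, y_land = 1.
Shadow price of land = 1.

1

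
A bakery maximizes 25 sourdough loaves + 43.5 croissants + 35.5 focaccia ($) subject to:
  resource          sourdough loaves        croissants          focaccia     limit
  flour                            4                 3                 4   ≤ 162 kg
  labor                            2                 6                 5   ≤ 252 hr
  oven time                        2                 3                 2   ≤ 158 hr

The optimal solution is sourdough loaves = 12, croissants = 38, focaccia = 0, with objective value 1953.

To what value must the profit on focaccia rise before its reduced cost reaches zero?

Check each constraint at x*: flour 162/162 (tight); labor 252/252 (tight); oven time 138/158 (slack 20).
Since oven time is not tight, its dual is 0.
The binding rows give the dual system: 4·y_flour + 2·y_labor = 25 and 3·y_flour + 6·y_labor = 43.5.
Solving: y_flour = 3.5, y_labor = 5.5.
focaccia enters the basis when its profit ≥ yᵀa₃ = 3.5·4 + 5.5·5 = 41.5.

41.5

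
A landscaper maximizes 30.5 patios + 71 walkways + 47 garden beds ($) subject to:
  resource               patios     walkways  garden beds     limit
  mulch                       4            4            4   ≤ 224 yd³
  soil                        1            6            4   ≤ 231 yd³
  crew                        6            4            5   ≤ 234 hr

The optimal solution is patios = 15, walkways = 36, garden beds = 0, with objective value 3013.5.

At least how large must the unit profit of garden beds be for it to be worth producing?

55.5

At the optimum: mulch uses 204 of 224 (slack = 20); soil uses 231 of 231 (binding); crew uses 234 of 234 (binding).
By complementary slackness, y = 0 for the non-binding constraint.
From A_Bᵀ y = c: 1·y_soil + 6·y_crew = 30.5; 6·y_soil + 4·y_crew = 71.
→ y_soil = 9.5 and y_crew = 3.5.
garden beds enters the basis when its profit ≥ yᵀa₃ = 9.5·4 + 3.5·5 = 55.5.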